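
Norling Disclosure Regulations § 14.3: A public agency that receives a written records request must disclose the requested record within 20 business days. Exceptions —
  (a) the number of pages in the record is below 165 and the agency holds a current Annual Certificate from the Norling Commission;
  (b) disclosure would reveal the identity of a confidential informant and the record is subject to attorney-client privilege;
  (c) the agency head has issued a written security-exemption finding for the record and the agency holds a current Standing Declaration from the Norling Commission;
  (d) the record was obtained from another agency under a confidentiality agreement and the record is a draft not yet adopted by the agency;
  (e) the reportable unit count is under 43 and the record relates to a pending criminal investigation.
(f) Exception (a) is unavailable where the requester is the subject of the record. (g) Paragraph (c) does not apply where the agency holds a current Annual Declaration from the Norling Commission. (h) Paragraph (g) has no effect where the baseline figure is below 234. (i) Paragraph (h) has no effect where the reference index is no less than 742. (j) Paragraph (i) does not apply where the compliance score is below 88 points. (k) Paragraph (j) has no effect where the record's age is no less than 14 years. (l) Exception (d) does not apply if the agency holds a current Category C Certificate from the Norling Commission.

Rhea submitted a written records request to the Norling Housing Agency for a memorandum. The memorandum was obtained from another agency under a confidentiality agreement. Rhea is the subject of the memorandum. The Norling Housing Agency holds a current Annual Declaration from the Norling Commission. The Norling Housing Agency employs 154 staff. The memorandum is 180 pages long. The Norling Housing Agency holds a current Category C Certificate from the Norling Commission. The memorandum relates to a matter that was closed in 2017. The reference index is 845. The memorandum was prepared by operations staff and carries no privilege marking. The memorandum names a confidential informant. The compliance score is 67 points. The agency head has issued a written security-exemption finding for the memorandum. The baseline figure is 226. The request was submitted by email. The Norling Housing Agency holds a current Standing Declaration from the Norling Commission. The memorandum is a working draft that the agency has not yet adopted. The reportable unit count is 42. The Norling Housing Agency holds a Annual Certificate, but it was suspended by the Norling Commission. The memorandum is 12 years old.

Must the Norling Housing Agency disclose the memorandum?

No — exception (c) applies; the Norling Housing Agency is not required to disclose the memorandum.

Exception (a) fails — the number of pages in the record is 180, not below 165.
Exception (b) fails — the memorandum carries no privilege marking.
All of (c)'s requirements are met (a written security-exemption finding has been issued; a current Standing Declaration is held). Under paragraphs (g)–(k): (g) would limit (c) — a current Annual Declaration is held — but (h) sets (g) aside: (h) is triggered — the baseline figure is 226, below the 234 limit. (i) applies (the reference index is 845, meeting the 742 threshold), but is set aside by (j): (j) operates against (i): the compliance score is 67 points, below the 88 points limit. (k) is not triggered (the record's age is 12 years, short of 14 years), so (j) stands. Exception (c) stands.
Exception (d) is satisfied on its face — the memorandum was obtained under a confidentiality agreement; the memorandum is an unadopted draft. However, paragraph (l) must be considered: (l) is engaged — a current Category C Certificate is held. So (d) is unavailable.
Exception (e) requires that the record relates to a pending criminal investigation; but the memorandum relates to a closed matter, so (e) is unavailable.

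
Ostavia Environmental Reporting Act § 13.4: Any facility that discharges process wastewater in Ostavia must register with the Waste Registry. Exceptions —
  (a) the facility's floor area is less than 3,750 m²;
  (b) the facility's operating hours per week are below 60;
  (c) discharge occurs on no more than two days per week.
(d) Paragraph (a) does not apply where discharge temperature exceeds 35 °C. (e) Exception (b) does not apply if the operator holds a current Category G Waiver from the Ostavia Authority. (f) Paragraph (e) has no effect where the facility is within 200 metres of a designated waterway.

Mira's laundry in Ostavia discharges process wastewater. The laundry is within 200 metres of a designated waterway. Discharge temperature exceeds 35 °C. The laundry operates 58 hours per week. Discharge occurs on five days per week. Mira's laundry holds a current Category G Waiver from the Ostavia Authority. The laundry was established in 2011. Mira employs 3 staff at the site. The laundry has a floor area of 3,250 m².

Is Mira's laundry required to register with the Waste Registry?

No — exception (b) applies; Mira's laundry is not required to register with the Waste Registry.

Exception (a) is satisfied on its face — the facility's floor area is 3,250 m², less than the 3,750 m² limit. But applying paragraph (d): (d) is triggered — discharge temperature exceeds 35 °C. (a) is therefore removed.
Exception (b)'s conditions are all satisfied: the facility's operating hours per week are 58, below the 60 limit. Under paragraphs (e)–(f): (e) is triggered (a current Category G Waiver is held), but is displaced by (f): (f) operates — the laundry is within 200 m of a designated waterway. So (b) applies.
Exception (c) fails — discharge occurs on five days per week.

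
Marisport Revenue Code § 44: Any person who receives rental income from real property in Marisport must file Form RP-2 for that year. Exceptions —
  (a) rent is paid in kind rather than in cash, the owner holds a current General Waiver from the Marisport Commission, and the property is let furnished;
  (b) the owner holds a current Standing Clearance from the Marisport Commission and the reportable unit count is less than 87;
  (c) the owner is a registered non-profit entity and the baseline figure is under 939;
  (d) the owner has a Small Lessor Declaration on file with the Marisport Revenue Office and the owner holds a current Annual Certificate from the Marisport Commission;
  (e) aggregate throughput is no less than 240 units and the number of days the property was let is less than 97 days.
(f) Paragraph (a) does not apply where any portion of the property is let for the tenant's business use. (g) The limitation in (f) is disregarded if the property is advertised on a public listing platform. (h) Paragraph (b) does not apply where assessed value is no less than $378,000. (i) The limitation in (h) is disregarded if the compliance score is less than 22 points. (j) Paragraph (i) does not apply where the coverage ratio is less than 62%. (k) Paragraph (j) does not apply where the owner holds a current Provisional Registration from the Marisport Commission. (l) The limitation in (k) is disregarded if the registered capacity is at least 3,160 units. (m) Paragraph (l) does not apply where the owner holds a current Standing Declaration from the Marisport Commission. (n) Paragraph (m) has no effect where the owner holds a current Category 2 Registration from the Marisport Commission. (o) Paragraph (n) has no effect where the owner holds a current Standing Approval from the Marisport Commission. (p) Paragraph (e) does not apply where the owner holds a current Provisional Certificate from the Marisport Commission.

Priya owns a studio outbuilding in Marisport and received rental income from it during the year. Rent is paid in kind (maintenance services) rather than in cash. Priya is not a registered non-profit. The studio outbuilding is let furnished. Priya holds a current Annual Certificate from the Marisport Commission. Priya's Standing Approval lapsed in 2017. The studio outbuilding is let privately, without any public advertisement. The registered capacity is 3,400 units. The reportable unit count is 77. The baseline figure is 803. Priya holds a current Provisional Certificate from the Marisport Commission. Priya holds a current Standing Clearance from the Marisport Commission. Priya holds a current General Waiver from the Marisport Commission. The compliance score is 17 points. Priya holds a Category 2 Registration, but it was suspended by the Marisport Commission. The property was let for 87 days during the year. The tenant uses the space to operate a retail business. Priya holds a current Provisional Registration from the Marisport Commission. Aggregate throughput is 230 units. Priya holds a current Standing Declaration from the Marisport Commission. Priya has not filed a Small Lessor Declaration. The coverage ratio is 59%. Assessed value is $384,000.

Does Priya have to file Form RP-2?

No — exception (b) applies; Priya is not required to file Form RP-2.

All of (a)'s requirements are met (rent is paid in kind; a current General Waiver is held; the property is let furnished). But: (f) applies — the space is let for business use. (g), which would lift (f), is not triggered — the property is let privately without advertisement. So (a) is unavailable.
Exception (b)'s conditions are all satisfied: a current Standing Clearance is held; the reportable unit count is 77, less than the 87 limit. Considering the limiting provisions: (h) operates (assessed value is $384,000, meeting the $378,000 threshold), but is displaced by (i): (i) applies — the compliance score is 17 points, less than the 22 points limit. (j) is triggered (the coverage ratio is 59%, less than the 62% limit), but is overridden by (k): (k) operates against (j): a current Provisional Registration is held. (l) is engaged (the registered capacity is 3,400 units, meeting the 3,160 units threshold), but yields to (m): (m) is engaged — a current Standing Declaration is held. (n), which would lift (m), is inapplicable — no current Category 2 Registration is held. (b) remains available.
Exception (c) requires that the owner is a registered non-profit entity; but Priya is not a registered non-profit, so (c) is unavailable.
Exception (d) requires that the owner has a Small Lessor Declaration on file with the Marisport Revenue Office; but no Small Lessor Declaration is on file, so (d) is unavailable.
Exception (e) fails — aggregate throughput is 230 units, short of 240 units.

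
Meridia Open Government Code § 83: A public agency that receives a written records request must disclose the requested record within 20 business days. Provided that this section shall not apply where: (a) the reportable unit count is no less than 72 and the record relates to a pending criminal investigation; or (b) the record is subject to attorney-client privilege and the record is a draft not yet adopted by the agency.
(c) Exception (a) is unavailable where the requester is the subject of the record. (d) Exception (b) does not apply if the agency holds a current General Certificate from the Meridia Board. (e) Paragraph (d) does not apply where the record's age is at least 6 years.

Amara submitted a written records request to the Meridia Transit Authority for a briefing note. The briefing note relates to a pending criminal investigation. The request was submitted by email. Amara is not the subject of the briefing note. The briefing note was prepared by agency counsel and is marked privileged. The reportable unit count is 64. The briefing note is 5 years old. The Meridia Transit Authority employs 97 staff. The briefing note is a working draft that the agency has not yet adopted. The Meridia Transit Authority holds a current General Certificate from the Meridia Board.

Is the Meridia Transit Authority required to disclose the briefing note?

Exception (a) fails — the reportable unit count is 64, short of 72.
All of (b)'s requirements are met (the briefing note is privileged; the briefing note is an unadopted draft). However, paragraphs (d)–(e) must be considered: (d) is engaged — a current General Certificate is held. (e), which would lift (d), does not operate here — the record's age is 5 years, short of 6 years. So (b) is unavailable.
Every exception is unavailable, so the rule governs.

Yes — the Meridia Transit Authority must disclose the briefing note.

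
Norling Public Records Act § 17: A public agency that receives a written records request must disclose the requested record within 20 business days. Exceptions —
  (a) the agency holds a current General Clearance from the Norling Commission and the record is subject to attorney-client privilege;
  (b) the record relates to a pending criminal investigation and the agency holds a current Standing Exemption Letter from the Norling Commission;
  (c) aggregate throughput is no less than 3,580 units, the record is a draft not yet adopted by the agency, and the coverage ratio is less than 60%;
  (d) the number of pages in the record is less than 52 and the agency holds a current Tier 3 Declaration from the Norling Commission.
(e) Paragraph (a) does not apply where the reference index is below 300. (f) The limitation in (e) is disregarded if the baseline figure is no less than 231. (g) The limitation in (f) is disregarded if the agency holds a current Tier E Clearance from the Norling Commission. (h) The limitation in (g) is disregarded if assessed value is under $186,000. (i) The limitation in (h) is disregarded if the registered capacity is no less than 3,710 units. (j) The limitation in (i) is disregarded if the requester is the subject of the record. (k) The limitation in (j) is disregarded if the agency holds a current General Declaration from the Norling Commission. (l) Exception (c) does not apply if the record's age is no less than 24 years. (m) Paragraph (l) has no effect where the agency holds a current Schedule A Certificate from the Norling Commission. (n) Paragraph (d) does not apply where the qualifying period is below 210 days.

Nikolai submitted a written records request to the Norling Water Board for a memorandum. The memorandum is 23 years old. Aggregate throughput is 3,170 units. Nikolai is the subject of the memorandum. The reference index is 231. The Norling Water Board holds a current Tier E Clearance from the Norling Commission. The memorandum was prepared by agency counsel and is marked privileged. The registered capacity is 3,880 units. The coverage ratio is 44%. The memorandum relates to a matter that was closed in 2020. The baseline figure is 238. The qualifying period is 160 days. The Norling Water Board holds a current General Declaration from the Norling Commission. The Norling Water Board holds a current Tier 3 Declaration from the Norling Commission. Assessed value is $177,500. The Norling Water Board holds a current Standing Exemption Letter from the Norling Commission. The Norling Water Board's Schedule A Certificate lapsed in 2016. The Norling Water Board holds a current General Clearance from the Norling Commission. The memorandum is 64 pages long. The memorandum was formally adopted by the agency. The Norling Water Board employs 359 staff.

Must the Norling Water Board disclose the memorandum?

Exception (a)'s conditions are all satisfied: a current General Clearance is held; the memorandum is privileged. However, paragraphs (e)–(k) must be considered: (e) is triggered — the reference index is 231, below the 300 limit. (f) applies (the baseline figure is 238, meeting the 231 threshold), but is overridden by (g): (g) operates against (f): a current Tier E Clearance is held. (h) would limit (g) — assessed value is $177,500, under the $186,000 limit — but (i) sets (h) aside: (i) operates — the registered capacity is 3,880 units, meeting the 3,710 units threshold. (j) applies (Nikolai is the subject of the memorandum), but is itself disapplied by (k): (k) operates against (j): a current General Declaration is held. So (a) is unavailable.
Exception (b) does not apply: the memorandum relates to a closed matter.
Exception (c) requires that aggregate throughput is no less than 3,580 units; but aggregate throughput is 3,170 units, short of 3,580 units, so (c) is unavailable.
Exception (d) requires that the number of pages in the record is less than 52; but the number of pages in the record is 64, not less than 52, so (d) is unavailable.
Every exception is unavailable, so the rule governs.

Yes — the Norling Water Board must disclose the memorandum.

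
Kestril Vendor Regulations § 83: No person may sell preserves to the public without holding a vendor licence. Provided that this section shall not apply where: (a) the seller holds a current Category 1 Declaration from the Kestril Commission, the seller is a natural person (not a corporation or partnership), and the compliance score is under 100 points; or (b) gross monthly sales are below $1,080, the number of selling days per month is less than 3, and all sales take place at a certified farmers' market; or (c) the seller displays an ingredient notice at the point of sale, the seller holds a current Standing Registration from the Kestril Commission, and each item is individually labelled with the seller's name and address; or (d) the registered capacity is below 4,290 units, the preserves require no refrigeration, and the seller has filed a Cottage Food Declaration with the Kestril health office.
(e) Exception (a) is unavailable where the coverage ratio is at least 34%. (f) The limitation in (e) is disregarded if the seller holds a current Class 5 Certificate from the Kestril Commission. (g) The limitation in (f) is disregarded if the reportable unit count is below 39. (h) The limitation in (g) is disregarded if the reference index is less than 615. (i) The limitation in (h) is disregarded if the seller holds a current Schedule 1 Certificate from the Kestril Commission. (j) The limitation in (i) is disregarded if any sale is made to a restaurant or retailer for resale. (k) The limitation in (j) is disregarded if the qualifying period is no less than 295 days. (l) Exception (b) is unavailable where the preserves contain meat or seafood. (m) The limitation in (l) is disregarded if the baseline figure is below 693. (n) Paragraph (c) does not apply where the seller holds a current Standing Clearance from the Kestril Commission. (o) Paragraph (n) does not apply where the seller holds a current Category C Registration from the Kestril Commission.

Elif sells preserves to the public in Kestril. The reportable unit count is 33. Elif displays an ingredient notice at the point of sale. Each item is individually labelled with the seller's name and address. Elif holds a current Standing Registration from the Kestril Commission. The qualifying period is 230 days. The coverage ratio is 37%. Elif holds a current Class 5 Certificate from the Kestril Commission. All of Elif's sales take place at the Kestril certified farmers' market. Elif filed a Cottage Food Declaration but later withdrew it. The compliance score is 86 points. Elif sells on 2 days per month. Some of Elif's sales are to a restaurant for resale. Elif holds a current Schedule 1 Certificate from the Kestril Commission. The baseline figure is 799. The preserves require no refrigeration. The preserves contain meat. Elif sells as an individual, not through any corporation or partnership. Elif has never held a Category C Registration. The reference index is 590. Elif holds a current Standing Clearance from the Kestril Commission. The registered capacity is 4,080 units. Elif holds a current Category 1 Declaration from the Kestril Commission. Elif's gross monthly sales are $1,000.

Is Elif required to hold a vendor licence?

No — exception (a) applies; Elif is not required to hold a vendor licence.

Exception (a) is satisfied on its face — a current Category 1 Declaration is held; the seller is a natural person; the compliance score is 86 points, under the 100 points limit. Applying paragraphs (e)–(k): (e) would limit (a) — the coverage ratio is 37%, meeting the 34% threshold — but (f) sets (e) aside: (f) is engaged — a current Class 5 Certificate is held. (g) would limit (f) — the reportable unit count is 33, below the 39 limit — but (h) sets (g) aside: (h) is engaged — the reference index is 590, less than the 615 limit. (i) would limit (h) — a current Schedule 1 Certificate is held — but (j) sets (i) aside: (j) operates against (i): some sales are to a restaurant for resale. (k) does not operate here (the qualifying period is 230 days, short of 295 days), so (j) stands. Exception (a) stands.
All of (b)'s requirements are met (gross monthly sales are $1,000, below the $1,080 limit; the number of selling days per month is 2, less than the 3 limit; all sales are at a certified farmers' market). Turning to paragraphs (l)–(m): (l) operates against (b): the preserves contain meat. (m) does not operate here (the baseline figure is 799, not below 693), so (l) stands. So (b) is unavailable.
Exception (c) is satisfied on its face — an ingredient notice is displayed; a current Standing Registration is held; items are individually labelled. But applying paragraphs (n)–(o): (n) operates against (c): a current Standing Clearance is held. (o) is not engaged (no current Category C Registration is held), so (n) stands. So (c) is unavailable.
Exception (d) fails — the Cottage Food Declaration was withdrawn.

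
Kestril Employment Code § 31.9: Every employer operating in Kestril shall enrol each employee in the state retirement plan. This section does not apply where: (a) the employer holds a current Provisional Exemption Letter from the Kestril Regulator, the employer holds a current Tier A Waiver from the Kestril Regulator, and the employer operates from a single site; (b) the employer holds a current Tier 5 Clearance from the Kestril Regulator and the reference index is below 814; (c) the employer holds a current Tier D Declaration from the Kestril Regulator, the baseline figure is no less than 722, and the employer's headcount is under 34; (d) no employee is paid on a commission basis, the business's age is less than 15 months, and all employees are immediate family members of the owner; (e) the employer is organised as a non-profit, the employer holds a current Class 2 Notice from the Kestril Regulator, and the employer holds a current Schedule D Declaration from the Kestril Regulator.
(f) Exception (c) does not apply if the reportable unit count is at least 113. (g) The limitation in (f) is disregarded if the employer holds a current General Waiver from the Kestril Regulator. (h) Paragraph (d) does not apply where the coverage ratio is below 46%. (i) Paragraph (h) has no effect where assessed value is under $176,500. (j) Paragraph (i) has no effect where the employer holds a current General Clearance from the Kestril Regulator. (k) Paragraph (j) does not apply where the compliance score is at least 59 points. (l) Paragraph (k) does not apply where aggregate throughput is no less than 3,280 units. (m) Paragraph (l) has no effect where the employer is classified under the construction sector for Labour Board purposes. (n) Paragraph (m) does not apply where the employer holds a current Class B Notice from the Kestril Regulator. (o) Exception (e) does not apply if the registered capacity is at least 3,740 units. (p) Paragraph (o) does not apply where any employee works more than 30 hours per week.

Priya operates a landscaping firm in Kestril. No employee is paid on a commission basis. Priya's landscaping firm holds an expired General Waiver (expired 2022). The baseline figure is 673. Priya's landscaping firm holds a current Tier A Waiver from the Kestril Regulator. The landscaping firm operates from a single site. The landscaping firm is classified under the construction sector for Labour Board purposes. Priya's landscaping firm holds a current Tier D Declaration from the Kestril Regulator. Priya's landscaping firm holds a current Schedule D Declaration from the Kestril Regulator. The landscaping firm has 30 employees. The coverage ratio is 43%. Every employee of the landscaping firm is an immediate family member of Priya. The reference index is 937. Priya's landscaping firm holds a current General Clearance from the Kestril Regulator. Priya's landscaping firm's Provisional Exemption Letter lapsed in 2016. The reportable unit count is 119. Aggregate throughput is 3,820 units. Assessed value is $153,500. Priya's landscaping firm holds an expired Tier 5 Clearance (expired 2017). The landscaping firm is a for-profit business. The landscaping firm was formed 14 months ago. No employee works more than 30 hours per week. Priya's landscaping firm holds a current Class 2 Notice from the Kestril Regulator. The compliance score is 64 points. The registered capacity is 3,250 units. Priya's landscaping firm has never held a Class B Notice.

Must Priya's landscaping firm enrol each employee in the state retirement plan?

No — exception (d) applies; Priya's landscaping firm is not required to enrol each employee in the state retirement plan.

Exception (a) requires that the employer holds a current Provisional Exemption Letter from the Kestril Regulator; but the Provisional Exemption Letter is not current, so (a) is unavailable.
Exception (b) fails — the Tier 5 Clearance is not current.
Exception (c) does not apply: the baseline figure is 673, short of 722.
Exception (d) is satisfied on its face — no employee is paid on commission; the business's age is 14 months, less than the 15 months limit; every employee is an immediate family member. Under paragraphs (h)–(n): (h) would limit (d) — the coverage ratio is 43%, below the 46% limit — but (i) sets (h) aside: (i) operates against (h): assessed value is $153,500, under the $176,500 limit. (j) is triggered (a current General Clearance is held), but is displaced by (k): (k) is engaged — the compliance score is 64 points, meeting the 59 points threshold. (l) is engaged (aggregate throughput is 3,820 units, meeting the 3,280 units threshold), but yields to (m): (m) is triggered — the landscaping firm is classified under the construction sector. (n) is inapplicable (there is no Class B Notice in force), so (m) stands. (d) remains available.
Exception (e) requires that the employer is organised as a non-profit; but the employer is for-profit, so (e) is unavailable.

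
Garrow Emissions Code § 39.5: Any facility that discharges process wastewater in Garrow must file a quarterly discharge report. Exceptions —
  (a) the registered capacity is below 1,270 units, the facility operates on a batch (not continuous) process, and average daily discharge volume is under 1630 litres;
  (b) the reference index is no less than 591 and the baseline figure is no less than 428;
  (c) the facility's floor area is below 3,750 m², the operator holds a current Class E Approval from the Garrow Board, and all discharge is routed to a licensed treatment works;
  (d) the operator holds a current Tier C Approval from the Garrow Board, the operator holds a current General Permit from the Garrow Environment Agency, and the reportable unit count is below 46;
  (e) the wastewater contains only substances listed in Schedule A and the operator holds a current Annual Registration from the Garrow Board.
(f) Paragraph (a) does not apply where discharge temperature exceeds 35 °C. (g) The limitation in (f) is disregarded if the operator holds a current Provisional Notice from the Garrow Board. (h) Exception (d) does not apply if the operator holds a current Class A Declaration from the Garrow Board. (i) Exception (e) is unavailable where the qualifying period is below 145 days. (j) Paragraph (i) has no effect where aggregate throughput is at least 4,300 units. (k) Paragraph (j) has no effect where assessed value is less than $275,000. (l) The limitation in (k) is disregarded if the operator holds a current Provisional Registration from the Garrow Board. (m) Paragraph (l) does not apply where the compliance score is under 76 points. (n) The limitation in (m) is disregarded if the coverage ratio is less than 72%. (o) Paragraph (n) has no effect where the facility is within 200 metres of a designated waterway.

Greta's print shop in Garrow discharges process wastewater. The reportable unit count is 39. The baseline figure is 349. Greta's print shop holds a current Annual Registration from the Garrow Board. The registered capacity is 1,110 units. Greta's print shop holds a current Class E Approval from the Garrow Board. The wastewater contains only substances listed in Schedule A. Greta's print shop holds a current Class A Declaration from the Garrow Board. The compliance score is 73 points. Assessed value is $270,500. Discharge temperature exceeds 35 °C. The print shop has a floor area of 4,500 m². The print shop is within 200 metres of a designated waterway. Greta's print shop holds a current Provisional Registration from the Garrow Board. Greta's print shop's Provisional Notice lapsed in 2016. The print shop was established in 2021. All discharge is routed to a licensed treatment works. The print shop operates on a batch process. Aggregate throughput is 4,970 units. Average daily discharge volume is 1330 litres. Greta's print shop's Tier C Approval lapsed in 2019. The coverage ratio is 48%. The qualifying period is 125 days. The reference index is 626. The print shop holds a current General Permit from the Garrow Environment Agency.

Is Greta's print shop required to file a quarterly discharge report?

All of (a)'s requirements are met (the registered capacity is 1,110 units, below the 1,270 units limit; the facility operates on a batch process; average daily discharge volume is 1330 litres, under the 1630 litres limit). Turning to paragraphs (f)–(g): (f) operates against (a): discharge temperature exceeds 35 °C. (g), which would lift (f), is not triggered — the Provisional Notice is not current. Exception (a) does not apply.
Exception (b) fails — the baseline figure is 349, short of 428.
Exception (c) requires that the facility's floor area is below 3,750 m²; but the facility's floor area is 4,500 m², not below 3,750 m², so (c) is unavailable.
Exception (d) fails — the Tier C Approval is not current.
Exception (e) is satisfied on its face — the wastewater is Schedule-A-only; a current Annual Registration is held. But: (i) operates against (e): the qualifying period is 125 days, below the 145 days limit. (j) operates (aggregate throughput is 4,970 units, meeting the 4,300 units threshold), but is overridden by (k): (k) operates against (j): assessed value is $270,500, less than the $275,000 limit. (l) would limit (k) — a current Provisional Registration is held — but (m) sets (l) aside: (m) is triggered — the compliance score is 73 points, under the 76 points limit. (n) would limit (m) — the coverage ratio is 48%, less than the 72% limit — but (o) sets (n) aside: (o) operates against (n): the print shop is within 200 m of a designated waterway. (e) is therefore removed.
No exception displaces § 39.5.

Yes — Greta's print shop must file a quarterly discharge report.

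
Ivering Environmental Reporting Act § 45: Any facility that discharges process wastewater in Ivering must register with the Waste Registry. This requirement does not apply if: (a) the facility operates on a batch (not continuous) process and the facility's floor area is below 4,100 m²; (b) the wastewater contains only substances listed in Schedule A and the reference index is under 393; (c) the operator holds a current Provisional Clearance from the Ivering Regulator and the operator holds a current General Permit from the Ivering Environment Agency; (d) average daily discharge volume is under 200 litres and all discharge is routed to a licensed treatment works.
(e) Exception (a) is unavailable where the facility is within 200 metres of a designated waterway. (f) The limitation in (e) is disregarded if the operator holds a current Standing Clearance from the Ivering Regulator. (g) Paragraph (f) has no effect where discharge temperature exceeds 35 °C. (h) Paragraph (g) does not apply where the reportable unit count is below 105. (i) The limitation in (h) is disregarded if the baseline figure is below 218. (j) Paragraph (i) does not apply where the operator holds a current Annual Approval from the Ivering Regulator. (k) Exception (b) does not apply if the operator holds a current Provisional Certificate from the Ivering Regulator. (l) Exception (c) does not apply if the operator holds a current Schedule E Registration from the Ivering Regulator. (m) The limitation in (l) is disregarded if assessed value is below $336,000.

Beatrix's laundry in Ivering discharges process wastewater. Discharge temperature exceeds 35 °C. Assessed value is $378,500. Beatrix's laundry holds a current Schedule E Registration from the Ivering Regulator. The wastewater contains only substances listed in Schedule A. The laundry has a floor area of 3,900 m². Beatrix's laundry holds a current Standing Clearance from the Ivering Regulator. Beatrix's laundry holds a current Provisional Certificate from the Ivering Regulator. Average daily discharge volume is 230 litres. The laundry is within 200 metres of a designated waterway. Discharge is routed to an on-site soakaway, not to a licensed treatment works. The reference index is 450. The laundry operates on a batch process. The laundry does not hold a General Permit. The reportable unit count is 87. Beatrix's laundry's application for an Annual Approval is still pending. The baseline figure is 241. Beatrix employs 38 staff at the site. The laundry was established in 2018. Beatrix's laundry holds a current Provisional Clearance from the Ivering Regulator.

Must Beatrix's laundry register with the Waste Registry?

No — exception (a) applies; Beatrix's laundry is not required to register with the Waste Registry.

All of (a)'s requirements are met (the facility operates on a batch process; the facility's floor area is 3,900 m², below the 4,100 m² limit). Under paragraphs (e)–(j): (e) is engaged (the laundry is within 200 m of a designated waterway), but is itself disapplied by (f): (f) operates — a current Standing Clearance is held. (g) would limit (f) — discharge temperature exceeds 35 °C — but (h) sets (g) aside: (h) is triggered — the reportable unit count is 87, below the 105 limit. (i) does not operate here (the baseline figure is 241, not below 218), so (h) stands. So (a) applies.
Exception (b) requires that the reference index is under 393; but the reference index is 450, not under 393, so (b) is unavailable.
Exception (c) fails — no General Permit is held.
Exception (d) fails — average daily discharge volume is 230 litres, not under 200 litres.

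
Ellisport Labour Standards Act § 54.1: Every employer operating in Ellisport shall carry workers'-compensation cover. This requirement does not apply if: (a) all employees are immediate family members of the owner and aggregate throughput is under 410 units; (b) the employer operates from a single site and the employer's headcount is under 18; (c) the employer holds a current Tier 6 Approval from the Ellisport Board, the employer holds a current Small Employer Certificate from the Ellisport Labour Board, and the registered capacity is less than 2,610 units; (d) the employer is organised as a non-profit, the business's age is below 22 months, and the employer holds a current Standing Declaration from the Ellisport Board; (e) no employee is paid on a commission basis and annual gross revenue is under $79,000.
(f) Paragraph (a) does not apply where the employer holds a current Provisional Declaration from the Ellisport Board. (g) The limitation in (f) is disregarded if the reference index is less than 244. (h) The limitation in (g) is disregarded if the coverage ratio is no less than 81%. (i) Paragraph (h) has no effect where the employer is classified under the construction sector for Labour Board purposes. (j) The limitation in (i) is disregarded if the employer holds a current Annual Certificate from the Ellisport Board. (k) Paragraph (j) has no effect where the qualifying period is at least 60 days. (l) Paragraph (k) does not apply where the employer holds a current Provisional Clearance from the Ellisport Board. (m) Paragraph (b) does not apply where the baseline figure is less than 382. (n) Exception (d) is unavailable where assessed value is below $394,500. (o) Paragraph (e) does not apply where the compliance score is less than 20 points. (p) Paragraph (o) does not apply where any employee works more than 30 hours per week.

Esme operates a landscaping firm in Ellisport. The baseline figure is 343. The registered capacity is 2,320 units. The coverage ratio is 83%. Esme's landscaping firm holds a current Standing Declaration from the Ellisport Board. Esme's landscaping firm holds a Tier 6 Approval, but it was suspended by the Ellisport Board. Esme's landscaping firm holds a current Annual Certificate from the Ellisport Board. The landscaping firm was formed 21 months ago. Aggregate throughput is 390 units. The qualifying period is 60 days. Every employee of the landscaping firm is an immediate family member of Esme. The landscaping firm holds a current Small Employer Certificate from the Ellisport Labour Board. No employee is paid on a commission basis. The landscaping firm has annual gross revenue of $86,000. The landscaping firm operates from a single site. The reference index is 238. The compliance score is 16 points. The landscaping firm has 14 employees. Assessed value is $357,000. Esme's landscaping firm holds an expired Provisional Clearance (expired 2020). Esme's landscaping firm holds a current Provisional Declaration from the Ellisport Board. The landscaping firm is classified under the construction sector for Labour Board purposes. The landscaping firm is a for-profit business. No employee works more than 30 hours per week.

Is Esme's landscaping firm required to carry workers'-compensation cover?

Exception (a)'s conditions are all satisfied: every employee is an immediate family member; aggregate throughput is 390 units, under the 410 units limit. As to paragraphs (f)–(l): (f) is triggered (a current Provisional Declaration is held), but yields to (g): (g) applies — the reference index is 238, less than the 244 limit. (h) is engaged (the coverage ratio is 83%, meeting the 81% threshold), but yields to (i): (i) is triggered — the landscaping firm is classified under the construction sector. (j) would limit (i) — a current Annual Certificate is held — but (k) sets (j) aside: (k) operates against (j): the qualifying period is 60 days, meeting the 60 days threshold. (l), which would lift (k), is not engaged — the Provisional Clearance is not current. (a) remains available.
Exception (b)'s conditions are all satisfied: the employer operates from a single site; the employer's headcount is 14, under the 18 limit. However, paragraph (m) must be considered: (m) operates — the baseline figure is 343, less than the 382 limit. Exception (b) does not apply.
Exception (c) requires that the employer holds a current Tier 6 Approval from the Ellisport Board; but there is no Tier 6 Approval in force, so (c) is unavailable.
Exception (d) fails — the employer is for-profit.
Exception (e) fails — annual gross revenue is $86,000, not under $79,000.

No — exception (a) applies; Esme's landscaping firm is not required to carry workers'-compensation cover.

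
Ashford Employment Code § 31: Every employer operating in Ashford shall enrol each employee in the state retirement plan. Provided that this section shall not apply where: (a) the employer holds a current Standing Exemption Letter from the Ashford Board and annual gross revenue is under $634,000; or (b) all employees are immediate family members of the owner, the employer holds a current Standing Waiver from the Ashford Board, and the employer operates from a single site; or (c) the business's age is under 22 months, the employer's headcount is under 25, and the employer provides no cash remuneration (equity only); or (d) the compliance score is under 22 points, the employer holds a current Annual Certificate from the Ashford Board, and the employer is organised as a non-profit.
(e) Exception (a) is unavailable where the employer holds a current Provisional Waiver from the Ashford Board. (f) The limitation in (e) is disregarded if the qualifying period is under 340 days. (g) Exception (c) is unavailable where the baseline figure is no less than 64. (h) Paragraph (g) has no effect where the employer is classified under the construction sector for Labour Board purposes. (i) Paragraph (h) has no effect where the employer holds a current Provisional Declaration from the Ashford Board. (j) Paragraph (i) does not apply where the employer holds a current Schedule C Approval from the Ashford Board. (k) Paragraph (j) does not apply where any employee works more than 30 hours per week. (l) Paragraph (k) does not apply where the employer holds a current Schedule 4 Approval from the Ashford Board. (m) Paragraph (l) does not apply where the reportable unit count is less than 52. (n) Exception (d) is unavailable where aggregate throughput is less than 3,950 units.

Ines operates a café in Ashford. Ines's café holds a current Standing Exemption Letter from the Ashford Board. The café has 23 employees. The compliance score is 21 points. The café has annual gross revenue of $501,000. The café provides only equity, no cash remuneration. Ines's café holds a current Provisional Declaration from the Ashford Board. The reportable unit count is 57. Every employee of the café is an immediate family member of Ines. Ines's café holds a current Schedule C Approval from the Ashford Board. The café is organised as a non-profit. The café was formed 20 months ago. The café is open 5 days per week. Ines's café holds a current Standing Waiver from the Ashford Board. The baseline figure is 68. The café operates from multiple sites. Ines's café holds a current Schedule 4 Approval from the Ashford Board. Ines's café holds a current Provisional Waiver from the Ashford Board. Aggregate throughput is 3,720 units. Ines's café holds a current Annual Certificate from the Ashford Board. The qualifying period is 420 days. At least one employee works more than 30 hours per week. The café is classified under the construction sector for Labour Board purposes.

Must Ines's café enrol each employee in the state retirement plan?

Exception (a): a current Standing Exemption Letter is held; annual gross revenue is $501,000, under the $634,000 limit — every condition holds. But: (e) applies — a current Provisional Waiver is held. (f), which would lift (e), is not triggered — the qualifying period is 420 days, not under 340 days. (a) is therefore removed.
Exception (b) fails — the employer operates from multiple sites.
Exception (c)'s conditions are all satisfied: the business's age is 20 months, under the 22 months limit; the employer's headcount is 23, under the 25 limit; remuneration is equity-only. Considering the limiting provisions: (g) is engaged (the baseline figure is 68, meeting the 64 threshold), but is itself disapplied by (h): (h) operates against (g): the café is classified under the construction sector. (i) is triggered (a current Provisional Declaration is held), but yields to (j): (j) operates against (i): a current Schedule C Approval is held. (k) would limit (j) — at least one employee exceeds 30 hours/week — but (l) sets (k) aside: (l) operates against (k): a current Schedule 4 Approval is held. (m), which would lift (l), is not triggered — the reportable unit count is 57, not less than 52. So (c) applies.
Exception (d): the compliance score is 21 points, under the 22 points limit; a current Annual Certificate is held; the employer is a non-profit — every condition holds. However, paragraph (n) must be considered: (n) applies — aggregate throughput is 3,720 units, less than the 3,950 units limit. Exception (d) does not apply.

No — exception (c) applies; Ines's café is not required to enrol each employee in the state retirement plan.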